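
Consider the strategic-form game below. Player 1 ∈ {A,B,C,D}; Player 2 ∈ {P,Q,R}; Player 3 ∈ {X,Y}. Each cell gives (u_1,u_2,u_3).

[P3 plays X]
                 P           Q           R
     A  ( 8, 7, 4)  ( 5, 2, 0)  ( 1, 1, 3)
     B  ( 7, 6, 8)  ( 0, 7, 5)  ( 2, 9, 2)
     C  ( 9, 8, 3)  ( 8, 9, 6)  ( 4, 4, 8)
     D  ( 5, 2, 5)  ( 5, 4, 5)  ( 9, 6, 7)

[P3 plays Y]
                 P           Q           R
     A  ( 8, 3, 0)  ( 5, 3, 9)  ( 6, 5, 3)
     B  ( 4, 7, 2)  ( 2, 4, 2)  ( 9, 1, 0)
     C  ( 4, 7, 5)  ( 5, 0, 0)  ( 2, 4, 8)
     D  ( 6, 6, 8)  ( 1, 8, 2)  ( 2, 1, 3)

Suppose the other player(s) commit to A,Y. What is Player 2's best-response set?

u_2(P vs A,Y) = 3
u_2(Q vs A,Y) = 3
u_2(R vs A,Y) = 5
max payoff 5 at {R}

BR_2 = {R}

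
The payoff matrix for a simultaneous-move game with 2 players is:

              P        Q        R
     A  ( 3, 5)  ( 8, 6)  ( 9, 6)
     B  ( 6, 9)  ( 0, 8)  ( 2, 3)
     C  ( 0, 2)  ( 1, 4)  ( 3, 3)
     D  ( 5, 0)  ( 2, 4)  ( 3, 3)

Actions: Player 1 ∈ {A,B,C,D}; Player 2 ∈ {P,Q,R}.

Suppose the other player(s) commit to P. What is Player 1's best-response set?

argmax u_1 = {B}

u_1(A vs P) = 3
u_1(B vs P) = 6
u_1(C vs P) = 0
u_1(D vs P) = 5
max payoff 6 at {B}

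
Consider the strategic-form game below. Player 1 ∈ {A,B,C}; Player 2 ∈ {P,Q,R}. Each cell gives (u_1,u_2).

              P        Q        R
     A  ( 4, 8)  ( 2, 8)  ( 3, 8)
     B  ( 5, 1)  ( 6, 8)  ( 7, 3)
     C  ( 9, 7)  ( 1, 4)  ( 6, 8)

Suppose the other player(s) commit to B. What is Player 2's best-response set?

u_2(P vs B) = 1
u_2(Q vs B) = 8
u_2(R vs B) = 3
max payoff 8 at {Q}

argmax u_2 = {Q}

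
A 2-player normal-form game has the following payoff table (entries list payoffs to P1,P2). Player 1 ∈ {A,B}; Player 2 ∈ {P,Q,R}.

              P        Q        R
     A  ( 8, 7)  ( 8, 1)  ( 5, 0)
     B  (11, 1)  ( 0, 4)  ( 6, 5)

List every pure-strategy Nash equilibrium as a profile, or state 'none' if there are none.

(A,P): not NE [P1→B gives 11>8]
(A,Q): not NE [P2→P gives 7>1]
(A,R): not NE [P1→B gives 6>5; P2→P gives 7>0]
(B,P): not NE [P2→R gives 5>1]
(B,Q): not NE [P1→A gives 8>0; P2→R gives 5>4]
(B,R): NE

Nash profiles: (B,R)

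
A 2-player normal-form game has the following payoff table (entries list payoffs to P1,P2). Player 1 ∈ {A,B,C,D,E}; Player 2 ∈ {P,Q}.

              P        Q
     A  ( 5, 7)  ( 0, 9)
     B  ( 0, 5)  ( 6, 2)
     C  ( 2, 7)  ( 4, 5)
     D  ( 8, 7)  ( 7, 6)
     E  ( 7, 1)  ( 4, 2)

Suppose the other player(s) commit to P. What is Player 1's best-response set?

BR_1 = {D}

u_1(A vs P) = 5
u_1(B vs P) = 0
u_1(C vs P) = 2
u_1(D vs P) = 8
u_1(E vs P) = 7
max payoff 8 at {D}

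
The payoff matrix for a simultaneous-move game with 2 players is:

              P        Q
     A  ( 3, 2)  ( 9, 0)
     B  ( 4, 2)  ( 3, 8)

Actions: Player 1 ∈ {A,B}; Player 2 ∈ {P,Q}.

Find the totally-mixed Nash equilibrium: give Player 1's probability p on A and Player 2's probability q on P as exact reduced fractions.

P1 mixes 3/4 on A; P2 mixes 6/7 on P

P1 indiff ⇒ q·3+(1-q)·9 = q·4+(1-q)·3 ⇒ q(-1) = (1-q)(-6) ⇒ q = 6/7
P2 indiff ⇒ p·2+(1-p)·2 = p·0+(1-p)·8 ⇒ p(2) = (1-p)(6) ⇒ p = 3/4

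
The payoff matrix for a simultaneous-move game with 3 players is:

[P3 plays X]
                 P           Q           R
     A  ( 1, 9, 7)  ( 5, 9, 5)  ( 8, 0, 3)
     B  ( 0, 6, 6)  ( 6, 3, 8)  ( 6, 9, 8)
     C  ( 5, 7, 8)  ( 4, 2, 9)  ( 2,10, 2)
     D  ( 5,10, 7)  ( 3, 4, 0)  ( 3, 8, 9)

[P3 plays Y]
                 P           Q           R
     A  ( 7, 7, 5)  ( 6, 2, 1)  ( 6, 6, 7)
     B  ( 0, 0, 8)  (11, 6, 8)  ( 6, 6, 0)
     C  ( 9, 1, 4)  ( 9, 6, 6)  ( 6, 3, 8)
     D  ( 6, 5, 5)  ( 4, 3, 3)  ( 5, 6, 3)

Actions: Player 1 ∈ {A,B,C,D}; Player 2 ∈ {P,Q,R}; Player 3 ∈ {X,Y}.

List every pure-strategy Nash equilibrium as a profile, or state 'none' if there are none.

(A,P,X): not NE [P1→D gives 5>1]
(A,P,Y): not NE [P1→C gives 9>7; P3→X gives 7>5]
(A,Q,X): not NE [P1→B gives 6>5]
(A,Q,Y): not NE [P1→B gives 11>6; P2→P gives 7>2; P3→X gives 5>1]
(A,R,X): not NE [P2→Q gives 9>0; P3→Y gives 7>3]
(A,R,Y): not NE [P2→P gives 7>6]
(B,P,X): not NE [P1→D gives 5>0; P2→R gives 9>6; P3→Y gives 8>6]
(B,P,Y): not NE [P1→C gives 9>0; P2→R gives 6>0]
(B,Q,X): not NE [P2→R gives 9>3]
(B,Q,Y): NE
(B,R,X): not NE [P1→A gives 8>6]
(B,R,Y): not NE [P3→X gives 8>0]
(C,P,X): not NE [P2→R gives 10>7]
(C,P,Y): not NE [P2→Q gives 6>1; P3→X gives 8>4]
(C,Q,X): not NE [P1→B gives 6>4; P2→R gives 10>2]
(C,Q,Y): not NE [P1→B gives 11>9; P3→X gives 9>6]
(C,R,X): not NE [P1→A gives 8>2; P3→Y gives 8>2]
(C,R,Y): not NE [P2→Q gives 6>3]
(D,P,X): NE
(D,P,Y): not NE [P1→C gives 9>6; P2→R gives 6>5; P3→X gives 7>5]
(D,Q,X): not NE [P1→B gives 6>3; P2→P gives 10>4; P3→Y gives 3>0]
(D,Q,Y): not NE [P1→B gives 11>4; P2→R gives 6>3]
(D,R,X): not NE [P1→A gives 8>3; P2→P gives 10>8]
(D,R,Y): not NE [P1→C gives 6>5; P3→X gives 9>3]

PSNE = {(B,Q,Y), (D,P,X)}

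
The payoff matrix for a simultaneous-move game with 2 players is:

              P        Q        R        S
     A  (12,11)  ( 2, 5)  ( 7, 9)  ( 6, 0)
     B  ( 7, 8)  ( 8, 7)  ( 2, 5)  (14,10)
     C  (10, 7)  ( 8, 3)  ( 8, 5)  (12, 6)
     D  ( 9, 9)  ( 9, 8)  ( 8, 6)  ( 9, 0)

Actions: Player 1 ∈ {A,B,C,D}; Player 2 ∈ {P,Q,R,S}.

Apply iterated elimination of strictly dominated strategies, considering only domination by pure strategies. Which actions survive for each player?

IESDS → P1:{A,B,C} P2:{P,S}

P2 drop Q (P beats it: A:11>5 B:8>7 C:7>3 D:9>8)
P2 drop R (P beats it: A:11>9 B:8>5 C:7>5 D:9>6)
P1 drop D (C beats it: P:10>9 S:12>9)
P1→{A,B,C} P2→{P,S}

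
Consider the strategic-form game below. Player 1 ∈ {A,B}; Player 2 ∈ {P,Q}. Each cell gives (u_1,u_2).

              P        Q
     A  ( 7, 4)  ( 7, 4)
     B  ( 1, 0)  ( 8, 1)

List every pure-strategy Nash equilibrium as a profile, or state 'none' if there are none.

(A,P): NE
(A,Q): not NE [P1→B gives 8>7]
(B,P): not NE [P1→A gives 7>1; P2→Q gives 1>0]
(B,Q): NE

Nash profiles: (A,P), (B,Q)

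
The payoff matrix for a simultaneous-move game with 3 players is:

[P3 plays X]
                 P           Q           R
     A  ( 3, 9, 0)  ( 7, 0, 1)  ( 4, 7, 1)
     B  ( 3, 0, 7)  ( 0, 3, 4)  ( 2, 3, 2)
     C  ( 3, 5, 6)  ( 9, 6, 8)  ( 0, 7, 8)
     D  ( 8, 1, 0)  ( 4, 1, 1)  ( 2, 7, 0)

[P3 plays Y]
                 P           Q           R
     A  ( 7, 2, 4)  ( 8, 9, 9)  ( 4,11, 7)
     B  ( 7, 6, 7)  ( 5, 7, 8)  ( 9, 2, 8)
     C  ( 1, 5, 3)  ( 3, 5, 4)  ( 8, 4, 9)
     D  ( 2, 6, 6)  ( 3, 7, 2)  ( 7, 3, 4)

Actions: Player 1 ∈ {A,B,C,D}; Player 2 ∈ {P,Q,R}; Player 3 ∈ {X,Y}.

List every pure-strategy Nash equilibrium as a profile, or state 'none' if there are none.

(A,P,X): not NE [P1→D gives 8>3; P3→Y gives 4>0]
(A,P,Y): not NE [P2→R gives 11>2]
(A,Q,X): not NE [P1→C gives 9>7; P2→P gives 9>0; P3→Y gives 9>1]
(A,Q,Y): not NE [P2→R gives 11>9]
(A,R,X): not NE [P2→P gives 9>7; P3→Y gives 7>1]
(A,R,Y): not NE [P1→B gives 9>4]
(B,P,X): not NE [P1→D gives 8>3; P2→R gives 3>0]
(B,P,Y): not NE [P2→Q gives 7>6]
(B,Q,X): not NE [P1→C gives 9>0; P3→Y gives 8>4]
(B,Q,Y): not NE [P1→A gives 8>5]
(B,R,X): not NE [P1→A gives 4>2; P3→Y gives 8>2]
(B,R,Y): not NE [P2→Q gives 7>2]
(C,P,X): not NE [P1→D gives 8>3; P2→R gives 7>5]
(C,P,Y): not NE [P1→B gives 7>1; P3→X gives 6>3]
(C,Q,X): not NE [P2→R gives 7>6]
(C,Q,Y): not NE [P1→A gives 8>3; P3→X gives 8>4]
(C,R,X): not NE [P1→A gives 4>0; P3→Y gives 9>8]
(C,R,Y): not NE [P1→B gives 9>8; P2→Q gives 5>4]
(D,P,X): not NE [P2→R gives 7>1; P3→Y gives 6>0]
(D,P,Y): not NE [P1→B gives 7>2; P2→Q gives 7>6]
(D,Q,X): not NE [P1→C gives 9>4; P2→R gives 7>1; P3→Y gives 2>1]
(D,Q,Y): not NE [P1→A gives 8>3]
(D,R,X): not NE [P1→A gives 4>2; P3→Y gives 4>0]
(D,R,Y): not NE [P1→B gives 9>7; P2→Q gives 7>3]

PSNE: ∅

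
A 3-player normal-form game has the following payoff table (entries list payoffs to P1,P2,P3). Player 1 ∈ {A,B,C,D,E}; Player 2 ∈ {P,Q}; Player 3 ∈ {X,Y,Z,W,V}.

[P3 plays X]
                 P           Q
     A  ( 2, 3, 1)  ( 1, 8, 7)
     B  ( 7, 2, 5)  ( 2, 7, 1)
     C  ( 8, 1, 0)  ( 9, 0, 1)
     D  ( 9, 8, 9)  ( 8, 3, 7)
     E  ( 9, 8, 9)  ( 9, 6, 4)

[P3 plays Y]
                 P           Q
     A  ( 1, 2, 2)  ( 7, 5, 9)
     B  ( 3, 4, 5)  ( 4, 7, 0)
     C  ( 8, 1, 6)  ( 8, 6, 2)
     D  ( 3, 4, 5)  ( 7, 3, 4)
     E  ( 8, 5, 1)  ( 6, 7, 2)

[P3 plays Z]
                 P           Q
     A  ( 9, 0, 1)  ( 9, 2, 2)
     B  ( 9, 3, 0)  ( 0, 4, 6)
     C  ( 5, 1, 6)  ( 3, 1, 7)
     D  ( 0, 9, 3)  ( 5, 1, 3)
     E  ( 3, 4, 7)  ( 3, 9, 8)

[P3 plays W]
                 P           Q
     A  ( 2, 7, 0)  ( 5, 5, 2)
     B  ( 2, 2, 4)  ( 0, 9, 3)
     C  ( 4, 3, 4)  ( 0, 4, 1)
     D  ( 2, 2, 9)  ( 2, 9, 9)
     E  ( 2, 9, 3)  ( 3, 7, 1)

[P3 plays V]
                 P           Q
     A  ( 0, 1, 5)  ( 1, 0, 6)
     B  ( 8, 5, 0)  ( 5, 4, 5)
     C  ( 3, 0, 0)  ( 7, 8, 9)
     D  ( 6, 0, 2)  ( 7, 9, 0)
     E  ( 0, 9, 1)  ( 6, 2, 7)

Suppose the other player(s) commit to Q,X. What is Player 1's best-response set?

P1 best: {C,E}

u_1(A vs Q,X) = 1
u_1(B vs Q,X) = 2
u_1(C vs Q,X) = 9
u_1(D vs Q,X) = 8
u_1(E vs Q,X) = 9
max payoff 9 at {C,E}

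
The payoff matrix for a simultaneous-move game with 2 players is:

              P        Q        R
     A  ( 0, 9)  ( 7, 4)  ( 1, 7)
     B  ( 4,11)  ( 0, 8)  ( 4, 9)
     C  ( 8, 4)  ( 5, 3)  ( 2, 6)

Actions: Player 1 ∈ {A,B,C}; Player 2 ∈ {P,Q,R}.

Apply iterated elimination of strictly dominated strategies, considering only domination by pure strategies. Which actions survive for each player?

P2 drop Q (P beats it: A:9>4 B:11>8 C:4>3)
P1 drop A (B beats it: P:4>0 R:4>1)
P1→{B,C} P2→{P,R}

IESDS → P1:{B,C} P2:{P,R}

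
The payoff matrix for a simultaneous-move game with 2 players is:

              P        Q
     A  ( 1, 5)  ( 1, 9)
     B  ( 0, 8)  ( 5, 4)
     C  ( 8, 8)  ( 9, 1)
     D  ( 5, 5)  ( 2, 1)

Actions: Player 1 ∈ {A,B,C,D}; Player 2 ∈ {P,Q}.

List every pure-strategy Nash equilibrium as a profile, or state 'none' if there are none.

(A,P): not NE [P1→C gives 8>1; P2→Q gives 9>5]
(A,Q): not NE [P1→C gives 9>1]
(B,P): not NE [P1→C gives 8>0]
(B,Q): not NE [P1→C gives 9>5; P2→P gives 8>4]
(C,P): NE
(C,Q): not NE [P2→P gives 8>1]
(D,P): not NE [P1→C gives 8>5]
(D,Q): not NE [P1→C gives 9>2; P2→P gives 5>1]

PSNE = {(C,P)}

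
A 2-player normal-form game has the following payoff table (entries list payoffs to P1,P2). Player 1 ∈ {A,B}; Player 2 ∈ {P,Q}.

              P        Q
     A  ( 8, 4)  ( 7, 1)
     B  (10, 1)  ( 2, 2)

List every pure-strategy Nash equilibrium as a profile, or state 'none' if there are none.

(A,P): not NE [P1→B gives 10>8]
(A,Q): not NE [P2→P gives 4>1]
(B,P): not NE [P2→Q gives 2>1]
(B,Q): not NE [P1→A gives 7>2]

PSNE: ∅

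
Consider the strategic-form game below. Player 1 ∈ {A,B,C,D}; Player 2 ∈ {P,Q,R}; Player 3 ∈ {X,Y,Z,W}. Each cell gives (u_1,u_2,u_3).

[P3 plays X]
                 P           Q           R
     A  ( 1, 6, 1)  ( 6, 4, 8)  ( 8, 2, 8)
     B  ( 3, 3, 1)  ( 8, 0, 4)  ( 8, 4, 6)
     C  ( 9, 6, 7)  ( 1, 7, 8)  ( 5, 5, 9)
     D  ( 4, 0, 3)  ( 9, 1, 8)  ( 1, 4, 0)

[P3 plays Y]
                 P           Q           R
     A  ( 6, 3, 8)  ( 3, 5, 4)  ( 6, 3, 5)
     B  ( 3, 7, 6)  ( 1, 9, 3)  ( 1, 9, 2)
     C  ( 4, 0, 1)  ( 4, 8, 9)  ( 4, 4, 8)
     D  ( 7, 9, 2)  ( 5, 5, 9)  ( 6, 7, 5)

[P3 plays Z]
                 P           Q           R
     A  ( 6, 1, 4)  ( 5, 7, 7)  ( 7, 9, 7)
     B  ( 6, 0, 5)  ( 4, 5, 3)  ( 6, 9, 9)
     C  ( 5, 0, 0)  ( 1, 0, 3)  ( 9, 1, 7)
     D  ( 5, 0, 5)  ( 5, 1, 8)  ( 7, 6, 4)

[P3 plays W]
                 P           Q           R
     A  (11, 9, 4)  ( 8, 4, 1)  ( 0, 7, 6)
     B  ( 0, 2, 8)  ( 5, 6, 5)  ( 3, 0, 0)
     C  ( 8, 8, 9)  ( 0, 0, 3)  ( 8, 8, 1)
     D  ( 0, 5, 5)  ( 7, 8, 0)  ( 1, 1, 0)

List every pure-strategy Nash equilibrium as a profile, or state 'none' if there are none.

(A,P,X): not NE [P1→C gives 9>1; P3→Y gives 8>1]
(A,P,Y): not NE [P1→D gives 7>6; P2→Q gives 5>3]
(A,P,Z): not NE [P2→R gives 9>1; P3→Y gives 8>4]
(A,P,W): not NE [P3→Y gives 8>4]
(A,Q,X): not NE [P1→D gives 9>6; P2→P gives 6>4]
(A,Q,Y): not NE [P1→D gives 5>3; P3→X gives 8>4]
(A,Q,Z): not NE [P2→R gives 9>7; P3→X gives 8>7]
(A,Q,W): not NE [P2→P gives 9>4; P3→X gives 8>1]
(A,R,X): not NE [P2→P gives 6>2]
(A,R,Y): not NE [P2→Q gives 5>3; P3→X gives 8>5]
(A,R,Z): not NE [P1→C gives 9>7; P3→X gives 8>7]
(A,R,W): not NE [P1→C gives 8>0; P2→P gives 9>7; P3→X gives 8>6]
(B,P,X): not NE [P1→C gives 9>3; P2→R gives 4>3; P3→W gives 8>1]
(B,P,Y): not NE [P1→D gives 7>3; P2→R gives 9>7; P3→W gives 8>6]
(B,P,Z): not NE [P2→R gives 9>0; P3→W gives 8>5]
(B,P,W): not NE [P1→A gives 11>0; P2→Q gives 6>2]
(B,Q,X): not NE [P1→D gives 9>8; P2→R gives 4>0; P3→W gives 5>4]
(B,Q,Y): not NE [P1→D gives 5>1; P3→W gives 5>3]
(B,Q,Z): not NE [P1→D gives 5>4; P2→R gives 9>5; P3→W gives 5>3]
(B,Q,W): not NE [P1→A gives 8>5]
(B,R,X): not NE [P3→Z gives 9>6]
(B,R,Y): not NE [P1→D gives 6>1; P3→Z gives 9>2]
(B,R,Z): not NE [P1→C gives 9>6]
(B,R,W): not NE [P1→C gives 8>3; P2→Q gives 6>0; P3→Z gives 9>0]
(C,P,X): not NE [P2→Q gives 7>6; P3→W gives 9>7]
(C,P,Y): not NE [P1→D gives 7>4; P2→Q gives 8>0; P3→W gives 9>1]
(C,P,Z): not NE [P1→B gives 6>5; P2→R gives 1>0; P3→W gives 9>0]
(C,P,W): not NE [P1→A gives 11>8]
(C,Q,X): not NE [P1→D gives 9>1; P3→Y gives 9>8]
(C,Q,Y): not NE [P1→D gives 5>4]
(C,Q,Z): not NE [P1→D gives 5>1; P2→R gives 1>0; P3→Y gives 9>3]
(C,Q,W): not NE [P1→A gives 8>0; P2→R gives 8>0; P3→Y gives 9>3]
(C,R,X): not NE [P1→B gives 8>5; P2→Q gives 7>5]
(C,R,Y): not NE [P1→D gives 6>4; P2→Q gives 8>4; P3→X gives 9>8]
(C,R,Z): not NE [P3→X gives 9>7]
(C,R,W): not NE [P3→X gives 9>1]
(D,P,X): not NE [P1→C gives 9>4; P2→R gives 4>0; P3→W gives 5>3]
(D,P,Y): not NE [P3→W gives 5>2]
(D,P,Z): not NE [P1→B gives 6>5; P2→R gives 6>0]
(D,P,W): not NE [P1→A gives 11>0; P2→Q gives 8>5]
(D,Q,X): not NE [P2→R gives 4>1; P3→Y gives 9>8]
(D,Q,Y): not NE [P2→P gives 9>5]
(D,Q,Z): not NE [P2→R gives 6>1; P3→Y gives 9>8]
(D,Q,W): not NE [P1→A gives 8>7; P3→Y gives 9>0]
(D,R,X): not NE [P1→B gives 8>1; P3→Y gives 5>0]
(D,R,Y): not NE [P2→P gives 9>7]
(D,R,Z): not NE [P1→C gives 9>7; P3→Y gives 5>4]
(D,R,W): not NE [P1→C gives 8>1; P2→Q gives 8>1; P3→Y gives 5>0]

No pure NE.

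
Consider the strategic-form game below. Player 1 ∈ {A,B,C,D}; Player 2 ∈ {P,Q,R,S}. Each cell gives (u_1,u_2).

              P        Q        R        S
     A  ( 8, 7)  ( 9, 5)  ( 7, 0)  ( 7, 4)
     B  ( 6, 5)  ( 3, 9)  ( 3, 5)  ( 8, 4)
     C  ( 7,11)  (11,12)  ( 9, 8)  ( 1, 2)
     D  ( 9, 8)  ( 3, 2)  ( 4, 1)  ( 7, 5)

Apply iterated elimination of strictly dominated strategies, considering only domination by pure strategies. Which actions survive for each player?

P2 drop R (Q beats it: A:5>0 B:9>5 C:12>8 D:2>1)
P2 drop S (P beats it: A:7>4 B:5>4 C:11>2 D:8>5)
P1 drop B (A beats it: P:8>6 Q:9>3)
P1→{A,C,D} P2→{P,Q}

IESDS → P1:{A,C,D} P2:{P,Q}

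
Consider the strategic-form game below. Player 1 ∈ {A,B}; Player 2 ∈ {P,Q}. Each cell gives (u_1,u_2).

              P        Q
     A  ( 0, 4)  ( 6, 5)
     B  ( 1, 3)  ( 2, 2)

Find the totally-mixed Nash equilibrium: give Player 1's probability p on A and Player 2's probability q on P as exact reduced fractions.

(p,q) = (1/2, 4/5)

P1 indiff ⇒ q·0+(1-q)·6 = q·1+(1-q)·2 ⇒ q(-1) = (1-q)(-4) ⇒ q = 4/5
P2 indiff ⇒ p·4+(1-p)·3 = p·5+(1-p)·2 ⇒ p(-1) = (1-p)(-1) ⇒ p = 1/2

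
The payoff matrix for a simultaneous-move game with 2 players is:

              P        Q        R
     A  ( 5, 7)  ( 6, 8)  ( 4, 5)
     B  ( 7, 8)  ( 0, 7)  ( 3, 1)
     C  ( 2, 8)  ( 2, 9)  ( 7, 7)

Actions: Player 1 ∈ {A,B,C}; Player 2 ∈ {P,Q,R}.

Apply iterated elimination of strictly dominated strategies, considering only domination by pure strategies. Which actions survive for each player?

IESDS → P1:{A,B} P2:{P,Q}

P2 drop R (P beats it: A:7>5 B:8>1 C:8>7)
P1 drop C (A beats it: P:5>2 Q:6>2)
P1→{A,B} P2→{P,Q}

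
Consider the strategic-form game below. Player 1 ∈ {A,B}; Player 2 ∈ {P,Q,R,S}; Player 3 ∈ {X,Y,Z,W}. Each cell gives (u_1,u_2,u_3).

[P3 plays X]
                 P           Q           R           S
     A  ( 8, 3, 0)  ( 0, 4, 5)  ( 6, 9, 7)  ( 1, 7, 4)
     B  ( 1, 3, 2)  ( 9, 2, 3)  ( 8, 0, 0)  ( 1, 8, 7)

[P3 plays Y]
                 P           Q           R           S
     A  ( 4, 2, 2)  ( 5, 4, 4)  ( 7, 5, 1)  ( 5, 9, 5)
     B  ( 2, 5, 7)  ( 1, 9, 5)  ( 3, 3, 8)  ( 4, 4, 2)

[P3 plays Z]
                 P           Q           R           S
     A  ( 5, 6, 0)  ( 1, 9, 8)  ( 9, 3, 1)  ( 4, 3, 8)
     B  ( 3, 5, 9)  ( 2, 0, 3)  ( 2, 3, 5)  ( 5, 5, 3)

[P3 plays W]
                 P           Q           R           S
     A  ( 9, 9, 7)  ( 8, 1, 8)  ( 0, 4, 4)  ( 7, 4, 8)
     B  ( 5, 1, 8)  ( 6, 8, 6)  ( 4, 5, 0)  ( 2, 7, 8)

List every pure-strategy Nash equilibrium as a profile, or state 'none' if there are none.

PSNE = {(A,P,W)}

(A,P,X): not NE [P2→R gives 9>3; P3→W gives 7>0]
(A,P,Y): not NE [P2→S gives 9>2; P3→W gives 7>2]
(A,P,Z): not NE [P2→Q gives 9>6; P3→W gives 7>0]
(A,P,W): NE
(A,Q,X): not NE [P1→B gives 9>0; P2→R gives 9>4; P3→W gives 8>5]
(A,Q,Y): not NE [P2→S gives 9>4; P3→W gives 8>4]
(A,Q,Z): not NE [P1→B gives 2>1]
(A,Q,W): not NE [P2→P gives 9>1]
(A,R,X): not NE [P1→B gives 8>6]
(A,R,Y): not NE [P2→S gives 9>5; P3→X gives 7>1]
(A,R,Z): not NE [P2→Q gives 9>3; P3→X gives 7>1]
(A,R,W): not NE [P1→B gives 4>0; P2→P gives 9>4; P3→X gives 7>4]
(A,S,X): not NE [P2→R gives 9>7; P3→W gives 8>4]
(A,S,Y): not NE [P3→W gives 8>5]
(A,S,Z): not NE [P1→B gives 5>4; P2→Q gives 9>3]
(A,S,W): not NE [P2→P gives 9>4]
(B,P,X): not NE [P1→A gives 8>1; P2→S gives 8>3; P3→Z gives 9>2]
(B,P,Y): not NE [P1→A gives 4>2; P2→Q gives 9>5; P3→Z gives 9>7]
(B,P,Z): not NE [P1→A gives 5>3]
(B,P,W): not NE [P1→A gives 9>5; P2→Q gives 8>1; P3→Z gives 9>8]
(B,Q,X): not NE [P2→S gives 8>2; P3→W gives 6>3]
(B,Q,Y): not NE [P1→A gives 5>1; P3→W gives 6>5]
(B,Q,Z): not NE [P2→S gives 5>0; P3→W gives 6>3]
(B,Q,W): not NE [P1→A gives 8>6]
(B,R,X): not NE [P2→S gives 8>0; P3→Y gives 8>0]
(B,R,Y): not NE [P1→A gives 7>3; P2→Q gives 9>3]
(B,R,Z): not NE [P1→A gives 9>2; P2→S gives 5>3; P3→Y gives 8>5]
(B,R,W): not NE [P2→Q gives 8>5; P3→Y gives 8>0]
(B,S,X): not NE [P3→W gives 8>7]
(B,S,Y): not NE [P1→A gives 5>4; P2→Q gives 9>4; P3→W gives 8>2]
(B,S,Z): not NE [P3→W gives 8>3]
(B,S,W): not NE [P1→A gives 7>2; P2→Q gives 8>7]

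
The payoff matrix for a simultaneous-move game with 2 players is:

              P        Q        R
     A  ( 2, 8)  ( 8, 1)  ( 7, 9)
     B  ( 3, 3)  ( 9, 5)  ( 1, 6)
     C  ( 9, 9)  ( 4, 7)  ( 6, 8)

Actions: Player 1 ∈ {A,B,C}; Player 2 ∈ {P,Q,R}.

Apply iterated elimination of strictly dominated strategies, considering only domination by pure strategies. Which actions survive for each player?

P2 drop Q (R beats it: A:9>1 B:6>5 C:8>7)
P1 drop B (C beats it: P:9>3 R:6>1)
P1→{A,C} P2→{P,R}

Remaining: P1:{A,C} P2:{P,R}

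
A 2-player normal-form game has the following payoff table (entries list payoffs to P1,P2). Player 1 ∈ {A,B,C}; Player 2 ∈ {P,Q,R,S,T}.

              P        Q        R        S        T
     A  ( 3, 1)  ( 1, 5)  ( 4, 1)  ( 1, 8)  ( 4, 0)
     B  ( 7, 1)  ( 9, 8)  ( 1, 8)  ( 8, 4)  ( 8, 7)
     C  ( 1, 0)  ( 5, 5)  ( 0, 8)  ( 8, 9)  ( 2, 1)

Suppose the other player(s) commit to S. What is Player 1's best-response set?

P1 best: {B,C}

u_1(A vs S) = 1
u_1(B vs S) = 8
u_1(C vs S) = 8
max payoff 8 at {B,C}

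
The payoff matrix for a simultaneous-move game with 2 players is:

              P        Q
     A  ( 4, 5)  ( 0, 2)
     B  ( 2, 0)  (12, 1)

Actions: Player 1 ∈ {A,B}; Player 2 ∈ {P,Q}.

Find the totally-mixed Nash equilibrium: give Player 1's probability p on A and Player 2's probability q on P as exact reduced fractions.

p=1/4, q=6/7

P1 indiff ⇒ q·4+(1-q)·0 = q·2+(1-q)·12 ⇒ q(2) = (1-q)(12) ⇒ q = 6/7
P2 indiff ⇒ p·5+(1-p)·0 = p·2+(1-p)·1 ⇒ p(3) = (1-p)(1) ⇒ p = 1/4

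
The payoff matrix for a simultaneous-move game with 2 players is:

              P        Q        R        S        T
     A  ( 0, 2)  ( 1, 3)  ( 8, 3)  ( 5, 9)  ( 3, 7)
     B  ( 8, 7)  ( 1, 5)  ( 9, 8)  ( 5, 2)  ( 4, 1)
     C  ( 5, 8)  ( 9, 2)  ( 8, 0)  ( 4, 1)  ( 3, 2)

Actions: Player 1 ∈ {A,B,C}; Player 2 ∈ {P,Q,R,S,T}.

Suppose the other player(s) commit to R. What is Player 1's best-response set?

P1 best: {B}

u_1(A vs R) = 8
u_1(B vs R) = 9
u_1(C vs R) = 8
max payoff 9 at {B}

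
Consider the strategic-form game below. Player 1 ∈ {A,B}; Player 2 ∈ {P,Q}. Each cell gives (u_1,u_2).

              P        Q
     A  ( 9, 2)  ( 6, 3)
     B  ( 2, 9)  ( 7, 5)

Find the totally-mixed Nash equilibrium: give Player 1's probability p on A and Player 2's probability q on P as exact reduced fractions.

P1 indiff ⇒ q·9+(1-q)·6 = q·2+(1-q)·7 ⇒ q(7) = (1-q)(1) ⇒ q = 1/8
P2 indiff ⇒ p·2+(1-p)·9 = p·3+(1-p)·5 ⇒ p(-1) = (1-p)(-4) ⇒ p = 4/5

p=4/5, q=1/8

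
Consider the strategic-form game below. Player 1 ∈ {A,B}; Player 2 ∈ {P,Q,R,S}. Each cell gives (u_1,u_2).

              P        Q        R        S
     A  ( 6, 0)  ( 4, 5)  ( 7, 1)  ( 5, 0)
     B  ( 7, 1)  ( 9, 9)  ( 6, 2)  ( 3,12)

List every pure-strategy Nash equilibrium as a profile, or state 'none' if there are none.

(A,P): not NE [P1→B gives 7>6; P2→Q gives 5>0]
(A,Q): not NE [P1→B gives 9>4]
(A,R): not NE [P2→Q gives 5>1]
(A,S): not NE [P2→Q gives 5>0]
(B,P): not NE [P2→S gives 12>1]
(B,Q): not NE [P2→S gives 12>9]
(B,R): not NE [P1→A gives 7>6; P2→S gives 12>2]
(B,S): not NE [P1→A gives 5>3]

PSNE: ∅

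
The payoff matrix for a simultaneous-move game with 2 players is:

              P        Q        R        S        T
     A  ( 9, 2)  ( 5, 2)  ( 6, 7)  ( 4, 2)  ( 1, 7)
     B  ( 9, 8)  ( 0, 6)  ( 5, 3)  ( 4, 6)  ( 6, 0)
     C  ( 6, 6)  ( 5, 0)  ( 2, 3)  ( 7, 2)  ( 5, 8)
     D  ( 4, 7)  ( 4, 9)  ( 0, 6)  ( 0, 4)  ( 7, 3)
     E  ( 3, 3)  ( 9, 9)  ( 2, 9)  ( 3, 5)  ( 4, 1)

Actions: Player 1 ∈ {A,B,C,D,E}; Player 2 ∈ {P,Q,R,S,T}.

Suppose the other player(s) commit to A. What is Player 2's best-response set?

u_2(P vs A) = 2
u_2(Q vs A) = 2
u_2(R vs A) = 7
u_2(S vs A) = 2
u_2(T vs A) = 7
max payoff 7 at {R,T}

BR_2 = {R,T}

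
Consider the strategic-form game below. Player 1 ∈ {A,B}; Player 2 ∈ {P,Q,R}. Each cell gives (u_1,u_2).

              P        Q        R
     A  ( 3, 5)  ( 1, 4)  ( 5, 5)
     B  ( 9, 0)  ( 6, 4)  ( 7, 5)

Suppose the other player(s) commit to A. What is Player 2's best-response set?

P2 best: {P,R}

u_2(P vs A) = 5
u_2(Q vs A) = 4
u_2(R vs A) = 5
max payoff 5 at {P,R}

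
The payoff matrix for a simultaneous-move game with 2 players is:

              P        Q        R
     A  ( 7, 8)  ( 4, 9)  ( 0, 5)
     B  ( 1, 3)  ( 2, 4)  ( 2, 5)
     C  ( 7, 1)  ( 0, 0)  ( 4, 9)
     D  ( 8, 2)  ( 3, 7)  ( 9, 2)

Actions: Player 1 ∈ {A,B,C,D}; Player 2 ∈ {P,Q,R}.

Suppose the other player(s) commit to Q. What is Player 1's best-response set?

argmax u_1 = {A}

u_1(A vs Q) = 4
u_1(B vs Q) = 2
u_1(C vs Q) = 0
u_1(D vs Q) = 3
max payoff 4 at {A}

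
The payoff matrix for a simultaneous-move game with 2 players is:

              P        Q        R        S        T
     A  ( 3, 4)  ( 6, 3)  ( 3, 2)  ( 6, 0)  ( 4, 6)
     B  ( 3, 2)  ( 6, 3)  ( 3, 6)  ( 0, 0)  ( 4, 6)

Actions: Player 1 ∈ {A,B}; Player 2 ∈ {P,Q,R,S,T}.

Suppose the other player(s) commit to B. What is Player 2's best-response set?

argmax u_2 = {R,T}

u_2(P vs B) = 2
u_2(Q vs B) = 3
u_2(R vs B) = 6
u_2(S vs B) = 0
u_2(T vs B) = 6
max payoff 6 at {R,T}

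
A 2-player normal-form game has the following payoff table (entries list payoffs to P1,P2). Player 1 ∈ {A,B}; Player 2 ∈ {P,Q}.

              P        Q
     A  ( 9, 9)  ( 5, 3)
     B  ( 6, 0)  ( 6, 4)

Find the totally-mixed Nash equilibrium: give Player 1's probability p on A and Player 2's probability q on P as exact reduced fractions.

P1 mixes 2/5 on A; P2 mixes 1/4 on P

P1 indiff ⇒ q·9+(1-q)·5 = q·6+(1-q)·6 ⇒ q(3) = (1-q)(1) ⇒ q = 1/4
P2 indiff ⇒ p·9+(1-p)·0 = p·3+(1-p)·4 ⇒ p(6) = (1-p)(4) ⇒ p = 2/5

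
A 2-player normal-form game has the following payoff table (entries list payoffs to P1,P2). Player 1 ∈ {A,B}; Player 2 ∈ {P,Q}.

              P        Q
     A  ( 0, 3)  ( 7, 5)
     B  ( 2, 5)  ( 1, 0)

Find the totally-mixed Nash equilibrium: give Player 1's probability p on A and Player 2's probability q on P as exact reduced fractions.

p=5/7, q=3/4

P1 indiff ⇒ q·0+(1-q)·7 = q·2+(1-q)·1 ⇒ q(-2) = (1-q)(-6) ⇒ q = 3/4
P2 indiff ⇒ p·3+(1-p)·5 = p·5+(1-p)·0 ⇒ p(-2) = (1-p)(-5) ⇒ p = 5/7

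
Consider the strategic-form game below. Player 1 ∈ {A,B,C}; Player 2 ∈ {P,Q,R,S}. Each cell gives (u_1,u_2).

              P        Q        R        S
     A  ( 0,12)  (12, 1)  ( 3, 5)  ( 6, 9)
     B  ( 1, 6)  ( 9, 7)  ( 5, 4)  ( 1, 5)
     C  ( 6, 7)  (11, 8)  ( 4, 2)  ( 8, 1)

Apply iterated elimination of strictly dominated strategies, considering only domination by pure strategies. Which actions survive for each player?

P2 drop R (P beats it: A:12>5 B:6>4 C:7>2)
P1 drop B (C beats it: P:6>1 Q:11>9 S:8>1)
P2 drop S (P beats it: A:12>9 C:7>1)
P1→{A,C} P2→{P,Q}

Survivors P1:{A,C} P2:{P,Q}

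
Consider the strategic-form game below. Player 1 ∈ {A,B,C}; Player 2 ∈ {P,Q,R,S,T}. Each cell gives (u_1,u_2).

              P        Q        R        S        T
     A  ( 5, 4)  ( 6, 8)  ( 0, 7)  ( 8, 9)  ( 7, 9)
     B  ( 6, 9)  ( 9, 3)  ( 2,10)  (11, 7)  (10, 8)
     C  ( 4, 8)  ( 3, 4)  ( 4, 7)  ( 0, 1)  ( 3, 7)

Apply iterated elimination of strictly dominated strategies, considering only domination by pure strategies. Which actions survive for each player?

IESDS → P1:{B,C} P2:{P,R}

P1 drop A (B beats it: P:6>5 Q:9>6 R:2>0 S:11>8 T:10>7)
P2 drop Q (P beats it: B:9>3 C:8>4)
P2 drop S (P beats it: B:9>7 C:8>1)
P2 drop T (P beats it: B:9>8 C:8>7)
P1→{B,C} P2→{P,R}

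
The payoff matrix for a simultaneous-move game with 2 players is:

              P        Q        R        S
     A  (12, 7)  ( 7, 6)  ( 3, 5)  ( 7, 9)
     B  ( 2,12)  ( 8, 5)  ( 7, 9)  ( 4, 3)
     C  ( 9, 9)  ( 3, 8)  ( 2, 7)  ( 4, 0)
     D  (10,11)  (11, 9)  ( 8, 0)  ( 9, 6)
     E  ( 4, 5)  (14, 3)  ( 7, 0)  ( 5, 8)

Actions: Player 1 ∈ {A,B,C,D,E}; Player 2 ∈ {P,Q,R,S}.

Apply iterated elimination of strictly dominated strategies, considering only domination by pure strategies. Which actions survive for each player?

P1 drop B (D beats it: P:10>2 Q:11>8 R:8>7 S:9>4)
P1 drop C (A beats it: P:12>9 Q:7>3 R:3>2 S:7>4)
P2 drop Q (P beats it: A:7>6 D:11>9 E:5>3)
P1 drop E (D beats it: P:10>4 R:8>7 S:9>5)
P2 drop R (P beats it: A:7>5 D:11>0)
P1→{A,D} P2→{P,S}

Remaining: P1:{A,D} P2:{P,S}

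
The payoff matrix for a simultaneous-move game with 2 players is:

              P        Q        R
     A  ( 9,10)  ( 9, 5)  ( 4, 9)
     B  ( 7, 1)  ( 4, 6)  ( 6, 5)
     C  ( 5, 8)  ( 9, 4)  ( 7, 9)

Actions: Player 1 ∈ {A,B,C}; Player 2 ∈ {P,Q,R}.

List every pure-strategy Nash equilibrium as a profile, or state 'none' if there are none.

(A,P): NE
(A,Q): not NE [P2→P gives 10>5]
(A,R): not NE [P1→C gives 7>4; P2→P gives 10>9]
(B,P): not NE [P1→A gives 9>7; P2→Q gives 6>1]
(B,Q): not NE [P1→C gives 9>4]
(B,R): not NE [P1→C gives 7>6; P2→Q gives 6>5]
(C,P): not NE [P1→A gives 9>5; P2→R gives 9>8]
(C,Q): not NE [P2→R gives 9>4]
(C,R): NE

PSNE = {(A,P), (C,R)}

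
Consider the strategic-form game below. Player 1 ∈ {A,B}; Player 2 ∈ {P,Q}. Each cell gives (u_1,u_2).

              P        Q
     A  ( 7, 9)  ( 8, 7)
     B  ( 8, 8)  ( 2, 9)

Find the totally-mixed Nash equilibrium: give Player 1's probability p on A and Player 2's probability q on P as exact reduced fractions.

P1 indiff ⇒ q·7+(1-q)·8 = q·8+(1-q)·2 ⇒ q(-1) = (1-q)(-6) ⇒ q = 6/7
P2 indiff ⇒ p·9+(1-p)·8 = p·7+(1-p)·9 ⇒ p(2) = (1-p)(1) ⇒ p = 1/3

p=1/3, q=6/7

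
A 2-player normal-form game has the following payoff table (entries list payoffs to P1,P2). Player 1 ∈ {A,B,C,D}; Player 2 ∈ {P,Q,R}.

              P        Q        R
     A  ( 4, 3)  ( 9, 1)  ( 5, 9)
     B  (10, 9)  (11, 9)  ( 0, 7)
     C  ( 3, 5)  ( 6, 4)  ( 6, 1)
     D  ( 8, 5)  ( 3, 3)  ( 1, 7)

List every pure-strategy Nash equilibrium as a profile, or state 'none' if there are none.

(A,P): not NE [P1→B gives 10>4; P2→R gives 9>3]
(A,Q): not NE [P1→B gives 11>9; P2→R gives 9>1]
(A,R): not NE [P1→C gives 6>5]
(B,P): NE
(B,Q): NE
(B,R): not NE [P1→C gives 6>0; P2→Q gives 9>7]
(C,P): not NE [P1→B gives 10>3]
(C,Q): not NE [P1→B gives 11>6; P2→P gives 5>4]
(C,R): not NE [P2→P gives 5>1]
(D,P): not NE [P1→B gives 10>8; P2→R gives 7>5]
(D,Q): not NE [P1→B gives 11>3; P2→R gives 7>3]
(D,R): not NE [P1→C gives 6>1]

Nash profiles: (B,P), (B,Q)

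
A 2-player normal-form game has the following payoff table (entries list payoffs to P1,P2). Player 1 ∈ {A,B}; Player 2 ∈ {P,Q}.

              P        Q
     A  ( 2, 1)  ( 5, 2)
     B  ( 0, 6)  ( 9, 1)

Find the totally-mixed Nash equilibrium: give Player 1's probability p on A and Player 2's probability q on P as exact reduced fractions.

P1 indiff ⇒ q·2+(1-q)·5 = q·0+(1-q)·9 ⇒ q(2) = (1-q)(4) ⇒ q = 2/3
P2 indiff ⇒ p·1+(1-p)·6 = p·2+(1-p)·1 ⇒ p(-1) = (1-p)(-5) ⇒ p = 5/6

(p,q) = (5/6, 2/3)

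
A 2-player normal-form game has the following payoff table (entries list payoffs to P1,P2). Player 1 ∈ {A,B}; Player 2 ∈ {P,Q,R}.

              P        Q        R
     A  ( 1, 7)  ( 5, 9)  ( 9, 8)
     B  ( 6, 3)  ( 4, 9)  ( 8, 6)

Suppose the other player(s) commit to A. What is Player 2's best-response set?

u_2(P vs A) = 7
u_2(Q vs A) = 9
u_2(R vs A) = 8
max payoff 9 at {Q}

argmax u_2 = {Q}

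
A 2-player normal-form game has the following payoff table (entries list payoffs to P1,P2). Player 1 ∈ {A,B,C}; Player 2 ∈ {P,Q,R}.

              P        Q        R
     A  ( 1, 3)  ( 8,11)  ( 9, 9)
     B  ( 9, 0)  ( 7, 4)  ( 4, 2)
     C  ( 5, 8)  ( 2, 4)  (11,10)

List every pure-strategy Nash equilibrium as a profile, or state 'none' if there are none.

(A,P): not NE [P1→B gives 9>1; P2→Q gives 11>3]
(A,Q): NE
(A,R): not NE [P1→C gives 11>9; P2→Q gives 11>9]
(B,P): not NE [P2→Q gives 4>0]
(B,Q): not NE [P1→A gives 8>7]
(B,R): not NE [P1→C gives 11>4; P2→Q gives 4>2]
(C,P): not NE [P1→B gives 9>5; P2→R gives 10>8]
(C,Q): not NE [P1→A gives 8>2; P2→R gives 10>4]
(C,R): NE

Nash profiles: (A,Q), (C,R)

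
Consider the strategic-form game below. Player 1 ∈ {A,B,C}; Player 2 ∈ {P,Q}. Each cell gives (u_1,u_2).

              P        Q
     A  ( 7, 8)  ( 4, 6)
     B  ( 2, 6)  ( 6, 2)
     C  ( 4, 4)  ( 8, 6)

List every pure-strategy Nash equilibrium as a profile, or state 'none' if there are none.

(A,P): NE
(A,Q): not NE [P1→C gives 8>4; P2→P gives 8>6]
(B,P): not NE [P1→A gives 7>2]
(B,Q): not NE [P1→C gives 8>6; P2→P gives 6>2]
(C,P): not NE [P1→A gives 7>4; P2→Q gives 6>4]
(C,Q): NE

Nash profiles: (A,P), (C,Q)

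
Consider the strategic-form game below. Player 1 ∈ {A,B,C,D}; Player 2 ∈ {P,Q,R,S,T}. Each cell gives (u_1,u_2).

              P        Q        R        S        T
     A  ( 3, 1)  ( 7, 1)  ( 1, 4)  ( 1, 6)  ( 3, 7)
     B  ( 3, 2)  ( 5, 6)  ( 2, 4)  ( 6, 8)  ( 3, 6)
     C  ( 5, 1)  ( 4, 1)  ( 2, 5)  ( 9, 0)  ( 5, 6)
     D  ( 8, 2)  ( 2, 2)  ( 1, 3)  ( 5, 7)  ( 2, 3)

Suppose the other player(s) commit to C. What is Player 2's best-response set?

u_2(P vs C) = 1
u_2(Q vs C) = 1
u_2(R vs C) = 5
u_2(S vs C) = 0
u_2(T vs C) = 6
max payoff 6 at {T}

BR_2 = {T}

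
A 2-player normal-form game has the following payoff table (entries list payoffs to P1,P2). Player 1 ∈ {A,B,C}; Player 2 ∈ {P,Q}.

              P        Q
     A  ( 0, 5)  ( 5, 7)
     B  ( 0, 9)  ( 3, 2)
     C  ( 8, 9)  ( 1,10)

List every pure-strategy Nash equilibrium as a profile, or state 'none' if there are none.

(A,P): not NE [P1→C gives 8>0; P2→Q gives 7>5]
(A,Q): NE
(B,P): not NE [P1→C gives 8>0]
(B,Q): not NE [P1→A gives 5>3; P2→P gives 9>2]
(C,P): not NE [P2→Q gives 10>9]
(C,Q): not NE [P1→A gives 5>1]

PSNE = {(A,Q)}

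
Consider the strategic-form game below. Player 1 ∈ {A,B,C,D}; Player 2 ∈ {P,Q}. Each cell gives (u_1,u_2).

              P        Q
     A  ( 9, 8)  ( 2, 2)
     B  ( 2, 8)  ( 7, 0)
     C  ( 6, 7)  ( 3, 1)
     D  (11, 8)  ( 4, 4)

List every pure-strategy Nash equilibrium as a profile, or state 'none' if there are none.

NE set: (D,P)

(A,P): not NE [P1→D gives 11>9]
(A,Q): not NE [P1→B gives 7>2; P2→P gives 8>2]
(B,P): not NE [P1→D gives 11>2]
(B,Q): not NE [P2→P gives 8>0]
(C,P): not NE [P1→D gives 11>6]
(C,Q): not NE [P1→B gives 7>3; P2→P gives 7>1]
(D,P): NE
(D,Q): not NE [P1→B gives 7>4; P2→P gives 8>4]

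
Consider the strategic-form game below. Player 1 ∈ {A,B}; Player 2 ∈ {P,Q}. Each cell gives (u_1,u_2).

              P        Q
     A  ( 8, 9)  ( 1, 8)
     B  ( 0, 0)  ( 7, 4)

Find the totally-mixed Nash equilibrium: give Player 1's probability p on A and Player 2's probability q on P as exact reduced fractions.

P1 indiff ⇒ q·8+(1-q)·1 = q·0+(1-q)·7 ⇒ q(8) = (1-q)(6) ⇒ q = 3/7
P2 indiff ⇒ p·9+(1-p)·0 = p·8+(1-p)·4 ⇒ p(1) = (1-p)(4) ⇒ p = 4/5

p=4/5, q=3/7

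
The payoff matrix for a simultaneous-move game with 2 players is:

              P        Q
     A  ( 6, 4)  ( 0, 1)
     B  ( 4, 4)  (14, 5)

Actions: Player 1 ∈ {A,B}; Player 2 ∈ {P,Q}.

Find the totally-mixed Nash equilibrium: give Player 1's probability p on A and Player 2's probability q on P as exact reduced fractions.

p=1/4, q=7/8

P1 indiff ⇒ q·6+(1-q)·0 = q·4+(1-q)·14 ⇒ q(2) = (1-q)(14) ⇒ q = 7/8
P2 indiff ⇒ p·4+(1-p)·4 = p·1+(1-p)·5 ⇒ p(3) = (1-p)(1) ⇒ p = 1/4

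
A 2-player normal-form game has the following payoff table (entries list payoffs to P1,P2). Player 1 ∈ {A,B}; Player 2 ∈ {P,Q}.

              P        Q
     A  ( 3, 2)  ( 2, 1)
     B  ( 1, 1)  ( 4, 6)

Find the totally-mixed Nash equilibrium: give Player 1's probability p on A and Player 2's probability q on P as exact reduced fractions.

P1 indiff ⇒ q·3+(1-q)·2 = q·1+(1-q)·4 ⇒ q(2) = (1-q)(2) ⇒ q = 1/2
P2 indiff ⇒ p·2+(1-p)·1 = p·1+(1-p)·6 ⇒ p(1) = (1-p)(5) ⇒ p = 5/6

p=5/6, q=1/2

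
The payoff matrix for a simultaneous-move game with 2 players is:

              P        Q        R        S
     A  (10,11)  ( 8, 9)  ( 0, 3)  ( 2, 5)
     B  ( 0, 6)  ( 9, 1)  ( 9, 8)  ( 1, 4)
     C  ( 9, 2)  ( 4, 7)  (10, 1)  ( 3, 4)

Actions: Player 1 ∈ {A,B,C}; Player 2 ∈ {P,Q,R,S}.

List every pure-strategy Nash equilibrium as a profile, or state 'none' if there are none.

(A,P): NE
(A,Q): not NE [P1→B gives 9>8; P2→P gives 11>9]
(A,R): not NE [P1→C gives 10>0; P2→P gives 11>3]
(A,S): not NE [P1→C gives 3>2; P2→P gives 11>5]
(B,P): not NE [P1→A gives 10>0; P2→R gives 8>6]
(B,Q): not NE [P2→R gives 8>1]
(B,R): not NE [P1→C gives 10>9]
(B,S): not NE [P1→C gives 3>1; P2→R gives 8>4]
(C,P): not NE [P1→A gives 10>9; P2→Q gives 7>2]
(C,Q): not NE [P1→B gives 9>4]
(C,R): not NE [P2→Q gives 7>1]
(C,S): not NE [P2→Q gives 7>4]

PSNE = {(A,P)}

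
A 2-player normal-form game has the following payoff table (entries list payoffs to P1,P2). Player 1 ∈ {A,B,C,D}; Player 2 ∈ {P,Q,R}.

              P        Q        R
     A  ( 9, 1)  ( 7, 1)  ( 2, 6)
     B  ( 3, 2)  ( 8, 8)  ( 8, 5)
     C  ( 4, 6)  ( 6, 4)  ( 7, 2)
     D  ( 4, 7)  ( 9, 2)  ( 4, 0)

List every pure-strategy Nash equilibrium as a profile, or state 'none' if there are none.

PSNE: ∅

(A,P): not NE [P2→R gives 6>1]
(A,Q): not NE [P1→D gives 9>7; P2→R gives 6>1]
(A,R): not NE [P1→B gives 8>2]
(B,P): not NE [P1→A gives 9>3; P2→Q gives 8>2]
(B,Q): not NE [P1→D gives 9>8]
(B,R): not NE [P2→Q gives 8>5]
(C,P): not NE [P1→A gives 9>4]
(C,Q): not NE [P1→D gives 9>6; P2→P gives 6>4]
(C,R): not NE [P1→B gives 8>7; P2→P gives 6>2]
(D,P): not NE [P1→A gives 9>4]
(D,Q): not NE [P2→P gives 7>2]
(D,R): not NE [P1→B gives 8>4; P2→P gives 7>0]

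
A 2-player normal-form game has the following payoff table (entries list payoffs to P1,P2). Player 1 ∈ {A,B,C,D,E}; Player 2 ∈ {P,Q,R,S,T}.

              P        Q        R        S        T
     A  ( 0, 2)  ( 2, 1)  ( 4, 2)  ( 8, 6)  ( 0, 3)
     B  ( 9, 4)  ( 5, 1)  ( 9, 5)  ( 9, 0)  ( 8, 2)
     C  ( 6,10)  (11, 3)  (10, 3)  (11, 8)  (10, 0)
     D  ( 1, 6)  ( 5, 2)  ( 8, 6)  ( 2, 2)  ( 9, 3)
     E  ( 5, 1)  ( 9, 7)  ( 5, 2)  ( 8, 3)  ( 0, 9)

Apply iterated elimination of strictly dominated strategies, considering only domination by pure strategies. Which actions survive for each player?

Remaining: P1:{B,C} P2:{P,R}

P1 drop A (B beats it: P:9>0 Q:5>2 R:9>4 S:9>8 T:8>0)
P1 drop D (C beats it: P:6>1 Q:11>5 R:10>8 S:11>2 T:10>9)
P1 drop E (C beats it: P:6>5 Q:11>9 R:10>5 S:11>8 T:10>0)
P2 drop Q (P beats it: B:4>1 C:10>3)
P2 drop S (P beats it: B:4>0 C:10>8)
P2 drop T (P beats it: B:4>2 C:10>0)
P1→{B,C} P2→{P,R}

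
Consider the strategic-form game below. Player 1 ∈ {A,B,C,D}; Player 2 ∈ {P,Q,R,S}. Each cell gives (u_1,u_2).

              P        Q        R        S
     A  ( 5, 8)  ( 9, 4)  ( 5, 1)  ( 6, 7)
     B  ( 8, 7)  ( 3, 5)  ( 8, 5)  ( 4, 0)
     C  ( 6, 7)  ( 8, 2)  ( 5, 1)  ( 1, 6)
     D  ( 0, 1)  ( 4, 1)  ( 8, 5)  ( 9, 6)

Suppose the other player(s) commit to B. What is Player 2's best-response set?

argmax u_2 = {P}

u_2(P vs B) = 7
u_2(Q vs B) = 5
u_2(R vs B) = 5
u_2(S vs B) = 0
max payoff 7 at {P}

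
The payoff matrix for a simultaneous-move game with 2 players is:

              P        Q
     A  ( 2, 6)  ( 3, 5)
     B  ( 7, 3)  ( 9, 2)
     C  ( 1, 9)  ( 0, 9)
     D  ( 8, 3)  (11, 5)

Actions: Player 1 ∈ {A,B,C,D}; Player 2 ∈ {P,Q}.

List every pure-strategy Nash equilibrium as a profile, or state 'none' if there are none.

PSNE = {(D,Q)}

(A,P): not NE [P1→D gives 8>2]
(A,Q): not NE [P1→D gives 11>3; P2→P gives 6>5]
(B,P): not NE [P1→D gives 8>7]
(B,Q): not NE [P1→D gives 11>9; P2→P gives 3>2]
(C,P): not NE [P1→D gives 8>1]
(C,Q): not NE [P1→D gives 11>0]
(D,P): not NE [P2→Q gives 5>3]
(D,Q): NE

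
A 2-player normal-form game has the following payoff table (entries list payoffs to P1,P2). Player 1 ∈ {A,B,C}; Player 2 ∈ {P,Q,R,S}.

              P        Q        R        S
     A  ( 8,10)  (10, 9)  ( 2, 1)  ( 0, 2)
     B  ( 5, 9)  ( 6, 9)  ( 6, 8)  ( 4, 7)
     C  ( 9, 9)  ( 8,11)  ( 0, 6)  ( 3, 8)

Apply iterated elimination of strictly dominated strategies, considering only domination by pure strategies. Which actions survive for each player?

P2 drop R (P beats it: A:10>1 B:9>8 C:9>6)
P2 drop S (P beats it: A:10>2 B:9>7 C:9>8)
P1 drop B (A beats it: P:8>5 Q:10>6)
P1→{A,C} P2→{P,Q}

Remaining: P1:{A,C} P2:{P,Q}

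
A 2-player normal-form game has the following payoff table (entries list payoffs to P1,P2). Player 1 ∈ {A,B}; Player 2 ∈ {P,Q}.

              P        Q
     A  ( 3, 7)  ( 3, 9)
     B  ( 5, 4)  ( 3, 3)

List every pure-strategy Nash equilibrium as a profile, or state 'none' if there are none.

(A,P): not NE [P1→B gives 5>3; P2→Q gives 9>7]
(A,Q): NE
(B,P): NE
(B,Q): not NE [P2→P gives 4>3]

NE set: (A,Q), (B,P)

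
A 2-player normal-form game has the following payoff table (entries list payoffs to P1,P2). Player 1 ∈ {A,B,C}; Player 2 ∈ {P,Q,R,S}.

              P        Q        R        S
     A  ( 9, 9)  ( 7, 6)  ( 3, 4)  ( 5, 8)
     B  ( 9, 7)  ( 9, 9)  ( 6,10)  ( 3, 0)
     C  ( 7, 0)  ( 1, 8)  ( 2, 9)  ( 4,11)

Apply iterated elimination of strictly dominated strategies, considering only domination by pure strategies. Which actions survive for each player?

P1 drop C (A beats it: P:9>7 Q:7>1 R:3>2 S:5>4)
P2 drop S (P beats it: A:9>8 B:7>0)
P1→{A,B} P2→{P,Q,R}

IESDS → P1:{A,B} P2:{P,Q,R}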